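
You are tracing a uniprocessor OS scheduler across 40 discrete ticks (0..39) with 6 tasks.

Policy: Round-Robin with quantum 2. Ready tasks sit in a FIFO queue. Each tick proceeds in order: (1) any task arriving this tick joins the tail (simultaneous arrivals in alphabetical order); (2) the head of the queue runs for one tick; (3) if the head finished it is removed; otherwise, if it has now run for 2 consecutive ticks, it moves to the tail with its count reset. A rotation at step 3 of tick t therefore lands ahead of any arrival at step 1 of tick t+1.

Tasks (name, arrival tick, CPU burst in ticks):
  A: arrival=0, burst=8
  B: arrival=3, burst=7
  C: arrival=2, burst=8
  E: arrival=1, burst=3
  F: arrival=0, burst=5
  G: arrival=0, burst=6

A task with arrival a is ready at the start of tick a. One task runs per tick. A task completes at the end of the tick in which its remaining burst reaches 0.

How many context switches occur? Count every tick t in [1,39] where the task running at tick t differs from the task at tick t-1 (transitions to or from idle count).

t=0: queue=[A,F,G] q_used=0 → run A
t=1: queue=[A,F,G,E] q_used=1 → run A
t=2: queue=[F,G,E,A,C] q_used=0 → run F
t=3: queue=[F,G,E,A,C,B] q_used=1 → run F
t=4: queue=[G,E,A,C,B,F] q_used=0 → run G
t=5: queue=[G,E,A,C,B,F] q_used=1 → run G
t=6: queue=[E,A,C,B,F,G] q_used=0 → run E
t=7: queue=[E,A,C,B,F,G] q_used=1 → run E
t=8: queue=[A,C,B,F,G,E] q_used=0 → run A
t=9: queue=[A,C,B,F,G,E] q_used=1 → run A
t=10: queue=[C,B,F,G,E,A] q_used=0 → run C
t=11: queue=[C,B,F,G,E,A] q_used=1 → run C
t=12: queue=[B,F,G,E,A,C] q_used=0 → run B
t=13: queue=[B,F,G,E,A,C] q_used=1 → run B
t=14: queue=[F,G,E,A,C,B] q_used=0 → run F
t=15: queue=[F,G,E,A,C,B] q_used=1 → run F
t=16: queue=[G,E,A,C,B,F] q_used=0 → run G
t=17: queue=[G,E,A,C,B,F] q_used=1 → run G
t=18: queue=[E,A,C,B,F,G] q_used=0 → run E
t=19: queue=[A,C,B,F,G] q_used=0 → run A
t=20: queue=[A,C,B,F,G] q_used=1 → run A
t=21: queue=[C,B,F,G,A] q_used=0 → run C
t=22: queue=[C,B,F,G,A] q_used=1 → run C
t=23: queue=[B,F,G,A,C] q_used=0 → run B
t=24: queue=[B,F,G,A,C] q_used=1 → run B
t=25: queue=[F,G,A,C,B] q_used=0 → run F
t=26: queue=[G,A,C,B] q_used=0 → run G
t=27: queue=[G,A,C,B] q_used=1 → run G
t=28: queue=[A,C,B] q_used=0 → run A
t=29: queue=[A,C,B] q_used=1 → run A
t=30: queue=[C,B] q_used=0 → run C
t=31: queue=[C,B] q_used=1 → run C
t=32: queue=[B,C] q_used=0 → run B
t=33: queue=[B,C] q_used=1 → run B
t=34: queue=[C,B] q_used=0 → run C
t=35: queue=[C,B] q_used=1 → run C
t=36: queue=[B] q_used=0 → run B
t=37: (idle)
t=38: (idle)
t=39: (idle)

context switches = 20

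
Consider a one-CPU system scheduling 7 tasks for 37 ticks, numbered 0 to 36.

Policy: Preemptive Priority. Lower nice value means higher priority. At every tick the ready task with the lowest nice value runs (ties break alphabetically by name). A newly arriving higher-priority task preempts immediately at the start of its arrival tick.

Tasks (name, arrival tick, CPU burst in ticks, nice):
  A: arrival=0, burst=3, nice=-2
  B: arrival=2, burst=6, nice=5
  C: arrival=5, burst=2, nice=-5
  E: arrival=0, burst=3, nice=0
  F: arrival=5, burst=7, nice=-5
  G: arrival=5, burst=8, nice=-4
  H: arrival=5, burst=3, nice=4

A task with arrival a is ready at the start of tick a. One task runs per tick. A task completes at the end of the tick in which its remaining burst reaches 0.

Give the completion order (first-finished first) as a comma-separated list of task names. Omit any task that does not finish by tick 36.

completion order = A, C, F, G, E, H, B

t=0: ready={A,E} → run A
t=1: ready={A,E} → run A
t=2: ready={A,B,E} → run A
t=3: ready={B,E} → run E
t=4: ready={B,E} → run E
t=5: ready={B,C,E,F,G,H} → run C
t=6: ready={B,C,E,F,G,H} → run C
t=7: ready={B,E,F,G,H} → run F
t=8: ready={B,E,F,G,H} → run F
t=9: ready={B,E,F,G,H} → run F
t=10: ready={B,E,F,G,H} → run F
t=11: ready={B,E,F,G,H} → run F
t=12: ready={B,E,F,G,H} → run F
t=13: ready={B,E,F,G,H} → run F
t=14: ready={B,E,G,H} → run G
t=15: ready={B,E,G,H} → run G
t=16: ready={B,E,G,H} → run G
t=17: ready={B,E,G,H} → run G
t=18: ready={B,E,G,H} → run G
t=19: ready={B,E,G,H} → run G
t=20: ready={B,E,G,H} → run G
t=21: ready={B,E,G,H} → run G
t=22: ready={B,E,H} → run E
t=23: ready={B,H} → run H
t=24: ready={B,H} → run H
t=25: ready={B,H} → run H
t=26: ready={B} → run B
t=27: ready={B} → run B
t=28: ready={B} → run B
t=29: ready={B} → run B
t=30: ready={B} → run B
t=31: ready={B} → run B
t=32: (idle)
t=33: (idle)
t=34: (idle)
t=35: (idle)
t=36: (idle)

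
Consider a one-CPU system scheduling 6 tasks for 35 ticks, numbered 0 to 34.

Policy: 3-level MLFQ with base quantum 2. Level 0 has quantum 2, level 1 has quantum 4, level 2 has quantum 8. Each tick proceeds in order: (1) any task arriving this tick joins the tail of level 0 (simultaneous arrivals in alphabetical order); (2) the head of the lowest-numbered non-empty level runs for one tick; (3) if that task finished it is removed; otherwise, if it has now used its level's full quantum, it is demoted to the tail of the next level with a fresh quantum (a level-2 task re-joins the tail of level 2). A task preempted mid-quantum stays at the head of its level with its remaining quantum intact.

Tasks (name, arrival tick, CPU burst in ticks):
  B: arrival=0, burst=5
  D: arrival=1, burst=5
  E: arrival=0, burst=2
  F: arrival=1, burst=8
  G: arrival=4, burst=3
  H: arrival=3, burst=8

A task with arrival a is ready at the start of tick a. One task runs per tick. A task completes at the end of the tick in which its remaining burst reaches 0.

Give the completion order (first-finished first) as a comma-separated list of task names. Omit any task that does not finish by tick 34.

completion order = E, B, D, G, F, H

t=0: L0/L1/L2 = BE/-/- → run B
t=1: L0/L1/L2 = BEDF/-/- → run B
t=2: L0/L1/L2 = EDF/B/- → run E
t=3: L0/L1/L2 = EDFH/B/- → run E
t=4: L0/L1/L2 = DFHG/B/- → run D
t=5: L0/L1/L2 = DFHG/B/- → run D
t=6: L0/L1/L2 = FHG/BD/- → run F
t=7: L0/L1/L2 = FHG/BD/- → run F
t=8: L0/L1/L2 = HG/BDF/- → run H
t=9: L0/L1/L2 = HG/BDF/- → run H
t=10: L0/L1/L2 = G/BDFH/- → run G
t=11: L0/L1/L2 = G/BDFH/- → run G
t=12: L0/L1/L2 = -/BDFHG/- → run B
t=13: L0/L1/L2 = -/BDFHG/- → run B
t=14: L0/L1/L2 = -/BDFHG/- → run B
t=15: L0/L1/L2 = -/DFHG/- → run D
t=16: L0/L1/L2 = -/DFHG/- → run D
t=17: L0/L1/L2 = -/DFHG/- → run D
t=18: L0/L1/L2 = -/FHG/- → run F
t=19: L0/L1/L2 = -/FHG/- → run F
t=20: L0/L1/L2 = -/FHG/- → run F
t=21: L0/L1/L2 = -/FHG/- → run F
t=22: L0/L1/L2 = -/HG/F → run H
t=23: L0/L1/L2 = -/HG/F → run H
t=24: L0/L1/L2 = -/HG/F → run H
t=25: L0/L1/L2 = -/HG/F → run H
t=26: L0/L1/L2 = -/G/FH → run G
t=27: L0/L1/L2 = -/-/FH → run F
t=28: L0/L1/L2 = -/-/FH → run F
t=29: L0/L1/L2 = -/-/H → run H
t=30: L0/L1/L2 = -/-/H → run H
t=31: (idle)
t=32: (idle)
t=33: (idle)
t=34: (idle)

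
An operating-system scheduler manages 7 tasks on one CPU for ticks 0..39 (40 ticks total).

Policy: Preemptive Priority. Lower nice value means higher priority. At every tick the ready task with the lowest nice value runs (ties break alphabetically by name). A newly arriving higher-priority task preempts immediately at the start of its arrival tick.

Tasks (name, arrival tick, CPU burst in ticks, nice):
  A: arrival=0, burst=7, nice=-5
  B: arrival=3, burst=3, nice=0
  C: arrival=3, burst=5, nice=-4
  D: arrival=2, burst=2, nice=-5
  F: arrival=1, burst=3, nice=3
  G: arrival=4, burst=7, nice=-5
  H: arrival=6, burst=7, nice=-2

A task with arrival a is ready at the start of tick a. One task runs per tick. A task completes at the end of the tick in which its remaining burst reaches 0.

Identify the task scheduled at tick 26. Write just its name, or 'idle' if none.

t=0: ready={A} → run A
t=1: ready={A,F} → run A
t=2: ready={A,D,F} → run A
t=3: ready={A,B,C,D,F} → run A
t=4: ready={A,B,C,D,F,G} → run A
t=5: ready={A,B,C,D,F,G} → run A
t=6: ready={A,B,C,D,F,G,H} → run A
t=7: ready={B,C,D,F,G,H} → run D
t=8: ready={B,C,D,F,G,H} → run D
t=9: ready={B,C,F,G,H} → run G
t=10: ready={B,C,F,G,H} → run G
t=11: ready={B,C,F,G,H} → run G
t=12: ready={B,C,F,G,H} → run G
t=13: ready={B,C,F,G,H} → run G
t=14: ready={B,C,F,G,H} → run G
t=15: ready={B,C,F,G,H} → run G
t=16: ready={B,C,F,H} → run C
t=17: ready={B,C,F,H} → run C
t=18: ready={B,C,F,H} → run C
t=19: ready={B,C,F,H} → run C
t=20: ready={B,C,F,H} → run C
t=21: ready={B,F,H} → run H
t=22: ready={B,F,H} → run H
t=23: ready={B,F,H} → run H
t=24: ready={B,F,H} → run H
t=25: ready={B,F,H} → run H
t=26: ready={B,F,H} → run H
t=27: ready={B,F,H} → run H
t=28: ready={B,F} → run B
t=29: ready={B,F} → run B
t=30: ready={B,F} → run B
t=31: ready={F} → run F
t=32: ready={F} → run F
t=33: ready={F} → run F
t=34: (idle)
t=35: (idle)
t=36: (idle)
t=37: (idle)
t=38: (idle)
t=39: (idle)

running at tick 26 = H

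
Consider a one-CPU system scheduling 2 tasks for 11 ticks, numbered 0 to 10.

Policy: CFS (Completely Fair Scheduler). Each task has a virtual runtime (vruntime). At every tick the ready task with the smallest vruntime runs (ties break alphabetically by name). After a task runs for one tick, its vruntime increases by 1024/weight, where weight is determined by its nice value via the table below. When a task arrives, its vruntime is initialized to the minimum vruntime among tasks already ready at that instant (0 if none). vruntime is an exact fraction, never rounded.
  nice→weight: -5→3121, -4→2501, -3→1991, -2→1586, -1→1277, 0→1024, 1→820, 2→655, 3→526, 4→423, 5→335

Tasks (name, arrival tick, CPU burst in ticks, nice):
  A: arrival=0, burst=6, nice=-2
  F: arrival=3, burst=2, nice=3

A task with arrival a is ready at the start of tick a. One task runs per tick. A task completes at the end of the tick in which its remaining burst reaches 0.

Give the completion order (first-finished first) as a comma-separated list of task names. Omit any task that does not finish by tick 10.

completion order = A, F

t=0: vr[A=0] → run A
t=1: vr[A=512/793] → run A
t=2: vr[A=1024/793] → run A
t=3: vr[A=1536/793 F=1536/793] → run A
t=4: vr[A=2048/793 F=1536/793] → run F
t=5: vr[A=2048/793 F=809984/208559] → run A
t=6: vr[A=2560/793 F=809984/208559] → run A
t=7: vr[F=809984/208559] → run F
t=8: (idle)
t=9: (idle)
t=10: (idle)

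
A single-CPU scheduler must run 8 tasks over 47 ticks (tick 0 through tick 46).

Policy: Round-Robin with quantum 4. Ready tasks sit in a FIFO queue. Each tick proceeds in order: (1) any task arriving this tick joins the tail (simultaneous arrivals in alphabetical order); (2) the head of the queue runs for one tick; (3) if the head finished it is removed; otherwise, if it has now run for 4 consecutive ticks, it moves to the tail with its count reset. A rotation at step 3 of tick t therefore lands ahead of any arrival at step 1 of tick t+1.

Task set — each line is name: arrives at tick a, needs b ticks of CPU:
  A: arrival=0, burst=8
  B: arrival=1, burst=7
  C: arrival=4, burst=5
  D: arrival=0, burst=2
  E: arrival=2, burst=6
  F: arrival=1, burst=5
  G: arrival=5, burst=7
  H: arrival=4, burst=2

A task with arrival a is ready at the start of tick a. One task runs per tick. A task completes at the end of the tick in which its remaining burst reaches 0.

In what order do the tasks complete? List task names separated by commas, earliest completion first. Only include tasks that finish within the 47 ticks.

completion order = D, A, H, B, F, E, C, G

t=0: queue=[A,D] q_used=0 → run A
t=1: queue=[A,D,B,F] q_used=1 → run A
t=2: queue=[A,D,B,F,E] q_used=2 → run A
t=3: queue=[A,D,B,F,E] q_used=3 → run A
t=4: queue=[D,B,F,E,A,C,H] q_used=0 → run D
t=5: queue=[D,B,F,E,A,C,H,G] q_used=1 → run D
t=6: queue=[B,F,E,A,C,H,G] q_used=0 → run B
t=7: queue=[B,F,E,A,C,H,G] q_used=1 → run B
t=8: queue=[B,F,E,A,C,H,G] q_used=2 → run B
t=9: queue=[B,F,E,A,C,H,G] q_used=3 → run B
t=10: queue=[F,E,A,C,H,G,B] q_used=0 → run F
t=11: queue=[F,E,A,C,H,G,B] q_used=1 → run F
t=12: queue=[F,E,A,C,H,G,B] q_used=2 → run F
t=13: queue=[F,E,A,C,H,G,B] q_used=3 → run F
t=14: queue=[E,A,C,H,G,B,F] q_used=0 → run E
t=15: queue=[E,A,C,H,G,B,F] q_used=1 → run E
t=16: queue=[E,A,C,H,G,B,F] q_used=2 → run E
t=17: queue=[E,A,C,H,G,B,F] q_used=3 → run E
t=18: queue=[A,C,H,G,B,F,E] q_used=0 → run A
t=19: queue=[A,C,H,G,B,F,E] q_used=1 → run A
t=20: queue=[A,C,H,G,B,F,E] q_used=2 → run A
t=21: queue=[A,C,H,G,B,F,E] q_used=3 → run A
t=22: queue=[C,H,G,B,F,E] q_used=0 → run C
t=23: queue=[C,H,G,B,F,E] q_used=1 → run C
t=24: queue=[C,H,G,B,F,E] q_used=2 → run C
t=25: queue=[C,H,G,B,F,E] q_used=3 → run C
t=26: queue=[H,G,B,F,E,C] q_used=0 → run H
t=27: queue=[H,G,B,F,E,C] q_used=1 → run H
t=28: queue=[G,B,F,E,C] q_used=0 → run G
t=29: queue=[G,B,F,E,C] q_used=1 → run G
t=30: queue=[G,B,F,E,C] q_used=2 → run G
t=31: queue=[G,B,F,E,C] q_used=3 → run G
t=32: queue=[B,F,E,C,G] q_used=0 → run B
t=33: queue=[B,F,E,C,G] q_used=1 → run B
t=34: queue=[B,F,E,C,G] q_used=2 → run B
t=35: queue=[F,E,C,G] q_used=0 → run F
t=36: queue=[E,C,G] q_used=0 → run E
t=37: queue=[E,C,G] q_used=1 → run E
t=38: queue=[C,G] q_used=0 → run C
t=39: queue=[G] q_used=0 → run G
t=40: queue=[G] q_used=1 → run G
t=41: queue=[G] q_used=2 → run G
t=42: (idle)
t=43: (idle)
t=44: (idle)
t=45: (idle)
t=46: (idle)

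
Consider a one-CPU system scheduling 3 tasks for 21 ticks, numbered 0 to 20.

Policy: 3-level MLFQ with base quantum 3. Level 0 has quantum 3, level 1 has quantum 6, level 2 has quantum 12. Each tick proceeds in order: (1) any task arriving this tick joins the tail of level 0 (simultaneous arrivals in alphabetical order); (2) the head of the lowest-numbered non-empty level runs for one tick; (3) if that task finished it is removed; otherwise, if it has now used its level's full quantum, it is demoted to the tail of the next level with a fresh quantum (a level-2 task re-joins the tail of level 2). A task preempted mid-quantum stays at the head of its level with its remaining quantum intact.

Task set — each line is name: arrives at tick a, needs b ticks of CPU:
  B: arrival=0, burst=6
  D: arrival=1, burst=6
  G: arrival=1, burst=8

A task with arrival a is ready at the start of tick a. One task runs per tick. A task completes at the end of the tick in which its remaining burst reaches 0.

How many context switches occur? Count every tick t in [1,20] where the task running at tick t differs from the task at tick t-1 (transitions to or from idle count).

context switches = 6

t=0: L0/L1/L2 = B/-/- → run B
t=1: L0/L1/L2 = BDG/-/- → run B
t=2: L0/L1/L2 = BDG/-/- → run B
t=3: L0/L1/L2 = DG/B/- → run D
t=4: L0/L1/L2 = DG/B/- → run D
t=5: L0/L1/L2 = DG/B/- → run D
t=6: L0/L1/L2 = G/BD/- → run G
t=7: L0/L1/L2 = G/BD/- → run G
t=8: L0/L1/L2 = G/BD/- → run G
t=9: L0/L1/L2 = -/BDG/- → run B
t=10: L0/L1/L2 = -/BDG/- → run B
t=11: L0/L1/L2 = -/BDG/- → run B
t=12: L0/L1/L2 = -/DG/- → run D
t=13: L0/L1/L2 = -/DG/- → run D
t=14: L0/L1/L2 = -/DG/- → run D
t=15: L0/L1/L2 = -/G/- → run G
t=16: L0/L1/L2 = -/G/- → run G
t=17: L0/L1/L2 = -/G/- → run G
t=18: L0/L1/L2 = -/G/- → run G
t=19: L0/L1/L2 = -/G/- → run G
t=20: (idle)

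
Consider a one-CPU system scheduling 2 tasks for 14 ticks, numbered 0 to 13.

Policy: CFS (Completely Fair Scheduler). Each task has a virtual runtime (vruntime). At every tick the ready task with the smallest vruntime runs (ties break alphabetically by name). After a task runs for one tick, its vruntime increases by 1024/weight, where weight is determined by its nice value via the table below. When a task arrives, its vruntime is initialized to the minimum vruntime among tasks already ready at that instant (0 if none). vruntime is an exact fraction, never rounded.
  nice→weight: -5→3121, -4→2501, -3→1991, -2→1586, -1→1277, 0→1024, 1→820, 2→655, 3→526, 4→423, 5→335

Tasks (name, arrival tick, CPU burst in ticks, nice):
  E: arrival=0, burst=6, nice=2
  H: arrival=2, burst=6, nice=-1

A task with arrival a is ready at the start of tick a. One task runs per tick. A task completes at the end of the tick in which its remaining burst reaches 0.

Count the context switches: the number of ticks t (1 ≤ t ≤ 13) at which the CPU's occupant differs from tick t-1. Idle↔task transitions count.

context switches = 7

t=0: vr[E=0] → run E
t=1: vr[E=1024/655] → run E
t=2: vr[E=2048/655 H=2048/655] → run E
t=3: vr[E=3072/655 H=2048/655] → run H
t=4: vr[E=3072/655 H=3286016/836435] → run H
t=5: vr[E=3072/655 H=3956736/836435] → run E
t=6: vr[E=4096/655 H=3956736/836435] → run H
t=7: vr[E=4096/655 H=4627456/836435] → run H
t=8: vr[E=4096/655 H=5298176/836435] → run E
t=9: vr[E=1024/131 H=5298176/836435] → run H
t=10: vr[E=1024/131 H=5968896/836435] → run H
t=11: vr[E=1024/131] → run E
t=12: (idle)
t=13: (idle)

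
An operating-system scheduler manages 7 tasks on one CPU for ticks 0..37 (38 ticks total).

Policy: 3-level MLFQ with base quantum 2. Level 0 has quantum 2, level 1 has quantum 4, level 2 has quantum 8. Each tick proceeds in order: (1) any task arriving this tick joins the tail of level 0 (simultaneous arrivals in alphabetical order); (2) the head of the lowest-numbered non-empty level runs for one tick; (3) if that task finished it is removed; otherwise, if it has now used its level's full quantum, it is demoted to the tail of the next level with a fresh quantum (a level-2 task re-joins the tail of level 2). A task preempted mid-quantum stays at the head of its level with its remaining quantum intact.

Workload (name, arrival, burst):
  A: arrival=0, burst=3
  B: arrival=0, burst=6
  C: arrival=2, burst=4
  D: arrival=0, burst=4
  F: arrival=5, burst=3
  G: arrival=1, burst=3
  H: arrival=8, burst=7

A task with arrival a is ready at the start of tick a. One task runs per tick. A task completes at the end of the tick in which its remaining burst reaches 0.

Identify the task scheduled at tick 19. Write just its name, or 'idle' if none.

running at tick 19 = D

t=0: L0/L1/L2 = ABD/-/- → run A
t=1: L0/L1/L2 = ABDG/-/- → run A
t=2: L0/L1/L2 = BDGC/A/- → run B
t=3: L0/L1/L2 = BDGC/A/- → run B
t=4: L0/L1/L2 = DGC/AB/- → run D
t=5: L0/L1/L2 = DGCF/AB/- → run D
t=6: L0/L1/L2 = GCF/ABD/- → run G
t=7: L0/L1/L2 = GCF/ABD/- → run G
t=8: L0/L1/L2 = CFH/ABDG/- → run C
t=9: L0/L1/L2 = CFH/ABDG/- → run C
t=10: L0/L1/L2 = FH/ABDGC/- → run F
t=11: L0/L1/L2 = FH/ABDGC/- → run F
t=12: L0/L1/L2 = H/ABDGCF/- → run H
t=13: L0/L1/L2 = H/ABDGCF/- → run H
t=14: L0/L1/L2 = -/ABDGCFH/- → run A
t=15: L0/L1/L2 = -/BDGCFH/- → run B
t=16: L0/L1/L2 = -/BDGCFH/- → run B
t=17: L0/L1/L2 = -/BDGCFH/- → run B
t=18: L0/L1/L2 = -/BDGCFH/- → run B
t=19: L0/L1/L2 = -/DGCFH/- → run D
t=20: L0/L1/L2 = -/DGCFH/- → run D
t=21: L0/L1/L2 = -/GCFH/- → run G
t=22: L0/L1/L2 = -/CFH/- → run C
t=23: L0/L1/L2 = -/CFH/- → run C
t=24: L0/L1/L2 = -/FH/- → run F
t=25: L0/L1/L2 = -/H/- → run H
t=26: L0/L1/L2 = -/H/- → run H
t=27: L0/L1/L2 = -/H/- → run H
t=28: L0/L1/L2 = -/H/- → run H
t=29: L0/L1/L2 = -/-/H → run H
t=30: (idle)
t=31: (idle)
t=32: (idle)
t=33: (idle)
t=34: (idle)
t=35: (idle)
t=36: (idle)
t=37: (idle)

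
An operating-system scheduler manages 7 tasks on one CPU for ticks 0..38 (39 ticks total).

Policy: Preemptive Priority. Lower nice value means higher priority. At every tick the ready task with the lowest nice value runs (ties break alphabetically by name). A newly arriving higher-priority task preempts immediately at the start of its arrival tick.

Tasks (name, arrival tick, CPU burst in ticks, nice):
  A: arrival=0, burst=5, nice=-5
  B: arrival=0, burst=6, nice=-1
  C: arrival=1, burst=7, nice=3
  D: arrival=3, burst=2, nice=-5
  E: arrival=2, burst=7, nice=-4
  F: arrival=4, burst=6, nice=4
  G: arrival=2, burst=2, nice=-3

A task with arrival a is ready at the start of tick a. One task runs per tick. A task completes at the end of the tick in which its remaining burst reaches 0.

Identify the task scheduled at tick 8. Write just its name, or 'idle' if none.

t=0: ready={A,B} → run A
t=1: ready={A,B,C} → run A
t=2: ready={A,B,C,E,G} → run A
t=3: ready={A,B,C,D,E,G} → run A
t=4: ready={A,B,C,D,E,F,G} → run A
t=5: ready={B,C,D,E,F,G} → run D
t=6: ready={B,C,D,E,F,G} → run D
t=7: ready={B,C,E,F,G} → run E
t=8: ready={B,C,E,F,G} → run E
t=9: ready={B,C,E,F,G} → run E
t=10: ready={B,C,E,F,G} → run E
t=11: ready={B,C,E,F,G} → run E
t=12: ready={B,C,E,F,G} → run E
t=13: ready={B,C,E,F,G} → run E
t=14: ready={B,C,F,G} → run G
t=15: ready={B,C,F,G} → run G
t=16: ready={B,C,F} → run B
t=17: ready={B,C,F} → run B
t=18: ready={B,C,F} → run B
t=19: ready={B,C,F} → run B
t=20: ready={B,C,F} → run B
t=21: ready={B,C,F} → run B
t=22: ready={C,F} → run C
t=23: ready={C,F} → run C
t=24: ready={C,F} → run C
t=25: ready={C,F} → run C
t=26: ready={C,F} → run C
t=27: ready={C,F} → run C
t=28: ready={C,F} → run C
t=29: ready={F} → run F
t=30: ready={F} → run F
t=31: ready={F} → run F
t=32: ready={F} → run F
t=33: ready={F} → run F
t=34: ready={F} → run F
t=35: (idle)
t=36: (idle)
t=37: (idle)
t=38: (idle)

running at tick 8 = E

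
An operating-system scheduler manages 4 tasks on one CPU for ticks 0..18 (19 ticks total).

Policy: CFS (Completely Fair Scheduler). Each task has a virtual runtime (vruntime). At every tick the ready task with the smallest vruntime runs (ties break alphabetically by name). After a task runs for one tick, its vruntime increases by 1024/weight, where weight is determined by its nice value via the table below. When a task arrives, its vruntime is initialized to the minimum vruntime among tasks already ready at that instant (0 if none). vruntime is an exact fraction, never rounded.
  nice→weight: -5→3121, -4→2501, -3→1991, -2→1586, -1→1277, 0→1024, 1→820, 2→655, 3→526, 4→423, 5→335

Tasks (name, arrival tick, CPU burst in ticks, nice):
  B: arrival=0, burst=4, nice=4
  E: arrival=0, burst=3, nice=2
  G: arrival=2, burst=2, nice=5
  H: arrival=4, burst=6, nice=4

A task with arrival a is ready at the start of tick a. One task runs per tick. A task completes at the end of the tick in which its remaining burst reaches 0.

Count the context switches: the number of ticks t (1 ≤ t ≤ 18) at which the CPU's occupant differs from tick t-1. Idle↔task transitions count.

t=0: vr[B=0 E=0] → run B
t=1: vr[B=1024/423 E=0] → run E
t=2: vr[B=1024/423 E=1024/655 G=1024/655] → run E
t=3: vr[B=1024/423 E=2048/655 G=1024/655] → run G
t=4: vr[B=1024/423 E=2048/655 G=202752/43885 H=1024/423] → run B
t=5: vr[B=2048/423 E=2048/655 G=202752/43885 H=1024/423] → run H
t=6: vr[B=2048/423 E=2048/655 G=202752/43885 H=2048/423] → run E
t=7: vr[B=2048/423 G=202752/43885 H=2048/423] → run G
t=8: vr[B=2048/423 H=2048/423] → run B
t=9: vr[B=1024/141 H=2048/423] → run H
t=10: vr[B=1024/141 H=1024/141] → run B
t=11: vr[H=1024/141] → run H
t=12: vr[H=4096/423] → run H
t=13: vr[H=5120/423] → run H
t=14: vr[H=2048/141] → run H
t=15: (idle)
t=16: (idle)
t=17: (idle)
t=18: (idle)

context switches = 11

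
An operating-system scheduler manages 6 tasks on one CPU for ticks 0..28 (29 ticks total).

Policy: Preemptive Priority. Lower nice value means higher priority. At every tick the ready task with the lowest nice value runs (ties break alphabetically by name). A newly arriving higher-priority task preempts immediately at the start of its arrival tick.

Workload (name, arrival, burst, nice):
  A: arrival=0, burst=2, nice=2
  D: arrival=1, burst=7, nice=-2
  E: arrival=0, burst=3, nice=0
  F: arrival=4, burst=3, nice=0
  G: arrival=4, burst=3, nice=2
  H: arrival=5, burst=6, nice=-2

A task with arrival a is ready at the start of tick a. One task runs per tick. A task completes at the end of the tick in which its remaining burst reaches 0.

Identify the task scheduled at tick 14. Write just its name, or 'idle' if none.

t=0: ready={A,E} → run E
t=1: ready={A,D,E} → run D
t=2: ready={A,D,E} → run D
t=3: ready={A,D,E} → run D
t=4: ready={A,D,E,F,G} → run D
t=5: ready={A,D,E,F,G,H} → run D
t=6: ready={A,D,E,F,G,H} → run D
t=7: ready={A,D,E,F,G,H} → run D
t=8: ready={A,E,F,G,H} → run H
t=9: ready={A,E,F,G,H} → run H
t=10: ready={A,E,F,G,H} → run H
t=11: ready={A,E,F,G,H} → run H
t=12: ready={A,E,F,G,H} → run H
t=13: ready={A,E,F,G,H} → run H
t=14: ready={A,E,F,G} → run E
t=15: ready={A,E,F,G} → run E
t=16: ready={A,F,G} → run F
t=17: ready={A,F,G} → run F
t=18: ready={A,F,G} → run F
t=19: ready={A,G} → run A
t=20: ready={A,G} → run A
t=21: ready={G} → run G
t=22: ready={G} → run G
t=23: ready={G} → run G
t=24: (idle)
t=25: (idle)
t=26: (idle)
t=27: (idle)
t=28: (idle)

running at tick 14 = E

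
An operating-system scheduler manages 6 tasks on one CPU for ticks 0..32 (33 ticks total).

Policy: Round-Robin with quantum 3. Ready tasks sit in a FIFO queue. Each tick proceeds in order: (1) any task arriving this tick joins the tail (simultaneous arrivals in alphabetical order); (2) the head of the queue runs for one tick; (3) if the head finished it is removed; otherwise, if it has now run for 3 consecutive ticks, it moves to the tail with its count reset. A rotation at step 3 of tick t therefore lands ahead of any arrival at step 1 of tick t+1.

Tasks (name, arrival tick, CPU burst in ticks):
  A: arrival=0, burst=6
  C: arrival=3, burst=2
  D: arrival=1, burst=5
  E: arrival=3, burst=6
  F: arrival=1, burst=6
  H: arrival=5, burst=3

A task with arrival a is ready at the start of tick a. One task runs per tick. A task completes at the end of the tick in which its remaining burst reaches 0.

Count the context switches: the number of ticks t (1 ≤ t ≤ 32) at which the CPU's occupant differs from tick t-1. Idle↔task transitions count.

context switches = 10

t=0: queue=[A] q_used=0 → run A
t=1: queue=[A,D,F] q_used=1 → run A
t=2: queue=[A,D,F] q_used=2 → run A
t=3: queue=[D,F,A,C,E] q_used=0 → run D
t=4: queue=[D,F,A,C,E] q_used=1 → run D
t=5: queue=[D,F,A,C,E,H] q_used=2 → run D
t=6: queue=[F,A,C,E,H,D] q_used=0 → run F
t=7: queue=[F,A,C,E,H,D] q_used=1 → run F
t=8: queue=[F,A,C,E,H,D] q_used=2 → run F
t=9: queue=[A,C,E,H,D,F] q_used=0 → run A
t=10: queue=[A,C,E,H,D,F] q_used=1 → run A
t=11: queue=[A,C,E,H,D,F] q_used=2 → run A
t=12: queue=[C,E,H,D,F] q_used=0 → run C
t=13: queue=[C,E,H,D,F] q_used=1 → run C
t=14: queue=[E,H,D,F] q_used=0 → run E
t=15: queue=[E,H,D,F] q_used=1 → run E
t=16: queue=[E,H,D,F] q_used=2 → run E
t=17: queue=[H,D,F,E] q_used=0 → run H
t=18: queue=[H,D,F,E] q_used=1 → run H
t=19: queue=[H,D,F,E] q_used=2 → run H
t=20: queue=[D,F,E] q_used=0 → run D
t=21: queue=[D,F,E] q_used=1 → run D
t=22: queue=[F,E] q_used=0 → run F
t=23: queue=[F,E] q_used=1 → run F
t=24: queue=[F,E] q_used=2 → run F
t=25: queue=[E] q_used=0 → run E
t=26: queue=[E] q_used=1 → run E
t=27: queue=[E] q_used=2 → run E
t=28: (idle)
t=29: (idle)
t=30: (idle)
t=31: (idle)
t=32: (idle)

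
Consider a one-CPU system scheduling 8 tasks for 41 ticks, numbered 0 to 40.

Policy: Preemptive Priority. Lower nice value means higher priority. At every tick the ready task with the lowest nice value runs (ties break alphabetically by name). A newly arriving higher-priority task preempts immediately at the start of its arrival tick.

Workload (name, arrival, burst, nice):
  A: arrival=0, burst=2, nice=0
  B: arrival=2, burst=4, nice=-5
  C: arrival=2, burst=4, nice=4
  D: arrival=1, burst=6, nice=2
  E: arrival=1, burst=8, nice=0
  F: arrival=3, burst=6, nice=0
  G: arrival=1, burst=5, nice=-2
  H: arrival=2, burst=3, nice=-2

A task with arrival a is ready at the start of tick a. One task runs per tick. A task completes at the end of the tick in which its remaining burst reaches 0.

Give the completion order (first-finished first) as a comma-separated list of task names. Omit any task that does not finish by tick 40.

completion order = B, G, H, A, E, F, D, C

t=0: ready={A} → run A
t=1: ready={A,D,E,G} → run G
t=2: ready={A,B,C,D,E,G,H} → run B
t=3: ready={A,B,C,D,E,F,G,H} → run B
t=4: ready={A,B,C,D,E,F,G,H} → run B
t=5: ready={A,B,C,D,E,F,G,H} → run B
t=6: ready={A,C,D,E,F,G,H} → run G
t=7: ready={A,C,D,E,F,G,H} → run G
t=8: ready={A,C,D,E,F,G,H} → run G
t=9: ready={A,C,D,E,F,G,H} → run G
t=10: ready={A,C,D,E,F,H} → run H
t=11: ready={A,C,D,E,F,H} → run H
t=12: ready={A,C,D,E,F,H} → run H
t=13: ready={A,C,D,E,F} → run A
t=14: ready={C,D,E,F} → run E
t=15: ready={C,D,E,F} → run E
t=16: ready={C,D,E,F} → run E
t=17: ready={C,D,E,F} → run E
t=18: ready={C,D,E,F} → run E
t=19: ready={C,D,E,F} → run E
t=20: ready={C,D,E,F} → run E
t=21: ready={C,D,E,F} → run E
t=22: ready={C,D,F} → run F
t=23: ready={C,D,F} → run F
t=24: ready={C,D,F} → run F
t=25: ready={C,D,F} → run F
t=26: ready={C,D,F} → run F
t=27: ready={C,D,F} → run F
t=28: ready={C,D} → run D
t=29: ready={C,D} → run D
t=30: ready={C,D} → run D
t=31: ready={C,D} → run D
t=32: ready={C,D} → run D
t=33: ready={C,D} → run D
t=34: ready={C} → run C
t=35: ready={C} → run C
t=36: ready={C} → run C
t=37: ready={C} → run C
t=38: (idle)
t=39: (idle)
t=40: (idle)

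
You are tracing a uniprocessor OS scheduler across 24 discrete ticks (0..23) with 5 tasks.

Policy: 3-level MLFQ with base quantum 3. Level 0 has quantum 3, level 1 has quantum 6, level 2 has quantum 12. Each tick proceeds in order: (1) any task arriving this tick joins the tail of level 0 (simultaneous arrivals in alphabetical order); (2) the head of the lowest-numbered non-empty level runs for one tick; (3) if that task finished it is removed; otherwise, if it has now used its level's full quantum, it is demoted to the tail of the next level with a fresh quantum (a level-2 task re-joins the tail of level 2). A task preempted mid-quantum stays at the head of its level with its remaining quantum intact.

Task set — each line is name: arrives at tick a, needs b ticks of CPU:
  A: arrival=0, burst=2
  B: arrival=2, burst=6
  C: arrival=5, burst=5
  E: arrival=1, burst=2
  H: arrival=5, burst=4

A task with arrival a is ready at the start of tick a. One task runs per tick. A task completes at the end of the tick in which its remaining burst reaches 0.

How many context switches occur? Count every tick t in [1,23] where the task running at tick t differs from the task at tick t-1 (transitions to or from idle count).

context switches = 8

t=0: L0/L1/L2 = A/-/- → run A
t=1: L0/L1/L2 = AE/-/- → run A
t=2: L0/L1/L2 = EB/-/- → run E
t=3: L0/L1/L2 = EB/-/- → run E
t=4: L0/L1/L2 = B/-/- → run B
t=5: L0/L1/L2 = BCH/-/- → run B
t=6: L0/L1/L2 = BCH/-/- → run B
t=7: L0/L1/L2 = CH/B/- → run C
t=8: L0/L1/L2 = CH/B/- → run C
t=9: L0/L1/L2 = CH/B/- → run C
t=10: L0/L1/L2 = H/BC/- → run H
t=11: L0/L1/L2 = H/BC/- → run H
t=12: L0/L1/L2 = H/BC/- → run H
t=13: L0/L1/L2 = -/BCH/- → run B
t=14: L0/L1/L2 = -/BCH/- → run B
t=15: L0/L1/L2 = -/BCH/- → run B
t=16: L0/L1/L2 = -/CH/- → run C
t=17: L0/L1/L2 = -/CH/- → run C
t=18: L0/L1/L2 = -/H/- → run H
t=19: (idle)
t=20: (idle)
t=21: (idle)
t=22: (idle)
t=23: (idle)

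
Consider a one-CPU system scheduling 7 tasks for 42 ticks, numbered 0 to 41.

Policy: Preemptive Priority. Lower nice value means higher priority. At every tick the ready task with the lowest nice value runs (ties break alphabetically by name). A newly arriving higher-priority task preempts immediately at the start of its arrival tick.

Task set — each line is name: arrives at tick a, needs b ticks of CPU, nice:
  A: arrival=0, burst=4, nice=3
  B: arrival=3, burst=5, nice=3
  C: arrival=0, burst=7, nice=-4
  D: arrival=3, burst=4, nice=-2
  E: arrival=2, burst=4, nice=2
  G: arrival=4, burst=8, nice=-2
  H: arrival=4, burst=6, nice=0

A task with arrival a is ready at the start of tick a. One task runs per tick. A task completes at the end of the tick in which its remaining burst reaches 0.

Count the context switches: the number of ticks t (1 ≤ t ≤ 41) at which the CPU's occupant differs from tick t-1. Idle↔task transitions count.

t=0: ready={A,C} → run C
t=1: ready={A,C} → run C
t=2: ready={A,C,E} → run C
t=3: ready={A,B,C,D,E} → run C
t=4: ready={A,B,C,D,E,G,H} → run C
t=5: ready={A,B,C,D,E,G,H} → run C
t=6: ready={A,B,C,D,E,G,H} → run C
t=7: ready={A,B,D,E,G,H} → run D
t=8: ready={A,B,D,E,G,H} → run D
t=9: ready={A,B,D,E,G,H} → run D
t=10: ready={A,B,D,E,G,H} → run D
t=11: ready={A,B,E,G,H} → run G
t=12: ready={A,B,E,G,H} → run G
t=13: ready={A,B,E,G,H} → run G
t=14: ready={A,B,E,G,H} → run G
t=15: ready={A,B,E,G,H} → run G
t=16: ready={A,B,E,G,H} → run G
t=17: ready={A,B,E,G,H} → run G
t=18: ready={A,B,E,G,H} → run G
t=19: ready={A,B,E,H} → run H
t=20: ready={A,B,E,H} → run H
t=21: ready={A,B,E,H} → run H
t=22: ready={A,B,E,H} → run H
t=23: ready={A,B,E,H} → run H
t=24: ready={A,B,E,H} → run H
t=25: ready={A,B,E} → run E
t=26: ready={A,B,E} → run E
t=27: ready={A,B,E} → run E
t=28: ready={A,B,E} → run E
t=29: ready={A,B} → run A
t=30: ready={A,B} → run A
t=31: ready={A,B} → run A
t=32: ready={A,B} → run A
t=33: ready={B} → run B
t=34: ready={B} → run B
t=35: ready={B} → run B
t=36: ready={B} → run B
t=37: ready={B} → run B
t=38: (idle)
t=39: (idle)
t=40: (idle)
t=41: (idle)

context switches = 7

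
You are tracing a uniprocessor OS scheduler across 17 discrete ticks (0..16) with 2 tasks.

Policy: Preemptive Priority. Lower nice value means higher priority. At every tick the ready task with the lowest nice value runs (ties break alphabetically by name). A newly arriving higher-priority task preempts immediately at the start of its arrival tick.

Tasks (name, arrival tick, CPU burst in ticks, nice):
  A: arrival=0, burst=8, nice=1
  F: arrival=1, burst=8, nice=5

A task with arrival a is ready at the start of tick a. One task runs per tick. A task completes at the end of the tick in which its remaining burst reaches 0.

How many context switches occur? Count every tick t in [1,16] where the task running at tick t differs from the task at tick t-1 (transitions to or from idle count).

context switches = 2

t=0: ready={A} → run A
t=1: ready={A,F} → run A
t=2: ready={A,F} → run A
t=3: ready={A,F} → run A
t=4: ready={A,F} → run A
t=5: ready={A,F} → run A
t=6: ready={A,F} → run A
t=7: ready={A,F} → run A
t=8: ready={F} → run F
t=9: ready={F} → run F
t=10: ready={F} → run F
t=11: ready={F} → run F
t=12: ready={F} → run F
t=13: ready={F} → run F
t=14: ready={F} → run F
t=15: ready={F} → run F
t=16: (idle)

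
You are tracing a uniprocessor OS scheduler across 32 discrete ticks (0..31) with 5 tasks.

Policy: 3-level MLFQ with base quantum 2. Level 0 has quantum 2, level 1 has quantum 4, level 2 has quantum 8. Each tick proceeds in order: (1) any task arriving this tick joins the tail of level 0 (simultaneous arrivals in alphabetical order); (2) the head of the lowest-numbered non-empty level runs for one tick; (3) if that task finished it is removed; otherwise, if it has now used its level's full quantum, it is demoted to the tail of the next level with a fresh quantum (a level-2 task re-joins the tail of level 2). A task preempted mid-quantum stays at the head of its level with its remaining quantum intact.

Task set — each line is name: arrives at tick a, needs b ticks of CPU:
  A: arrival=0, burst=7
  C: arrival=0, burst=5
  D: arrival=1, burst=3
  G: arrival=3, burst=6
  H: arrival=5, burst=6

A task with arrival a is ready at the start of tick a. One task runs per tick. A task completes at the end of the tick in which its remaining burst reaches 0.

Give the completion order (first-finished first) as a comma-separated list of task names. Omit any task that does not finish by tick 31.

completion order = C, D, G, H, A

t=0: L0/L1/L2 = AC/-/- → run A
t=1: L0/L1/L2 = ACD/-/- → run A
t=2: L0/L1/L2 = CD/A/- → run C
t=3: L0/L1/L2 = CDG/A/- → run C
t=4: L0/L1/L2 = DG/AC/- → run D
t=5: L0/L1/L2 = DGH/AC/- → run D
t=6: L0/L1/L2 = GH/ACD/- → run G
t=7: L0/L1/L2 = GH/ACD/- → run G
t=8: L0/L1/L2 = H/ACDG/- → run H
t=9: L0/L1/L2 = H/ACDG/- → run H
t=10: L0/L1/L2 = -/ACDGH/- → run A
t=11: L0/L1/L2 = -/ACDGH/- → run A
t=12: L0/L1/L2 = -/ACDGH/- → run A
t=13: L0/L1/L2 = -/ACDGH/- → run A
t=14: L0/L1/L2 = -/CDGH/A → run C
t=15: L0/L1/L2 = -/CDGH/A → run C
t=16: L0/L1/L2 = -/CDGH/A → run C
t=17: L0/L1/L2 = -/DGH/A → run D
t=18: L0/L1/L2 = -/GH/A → run G
t=19: L0/L1/L2 = -/GH/A → run G
t=20: L0/L1/L2 = -/GH/A → run G
t=21: L0/L1/L2 = -/GH/A → run G
t=22: L0/L1/L2 = -/H/A → run H
t=23: L0/L1/L2 = -/H/A → run H
t=24: L0/L1/L2 = -/H/A → run H
t=25: L0/L1/L2 = -/H/A → run H
t=26: L0/L1/L2 = -/-/A → run A
t=27: (idle)
t=28: (idle)
t=29: (idle)
t=30: (idle)
t=31: (idle)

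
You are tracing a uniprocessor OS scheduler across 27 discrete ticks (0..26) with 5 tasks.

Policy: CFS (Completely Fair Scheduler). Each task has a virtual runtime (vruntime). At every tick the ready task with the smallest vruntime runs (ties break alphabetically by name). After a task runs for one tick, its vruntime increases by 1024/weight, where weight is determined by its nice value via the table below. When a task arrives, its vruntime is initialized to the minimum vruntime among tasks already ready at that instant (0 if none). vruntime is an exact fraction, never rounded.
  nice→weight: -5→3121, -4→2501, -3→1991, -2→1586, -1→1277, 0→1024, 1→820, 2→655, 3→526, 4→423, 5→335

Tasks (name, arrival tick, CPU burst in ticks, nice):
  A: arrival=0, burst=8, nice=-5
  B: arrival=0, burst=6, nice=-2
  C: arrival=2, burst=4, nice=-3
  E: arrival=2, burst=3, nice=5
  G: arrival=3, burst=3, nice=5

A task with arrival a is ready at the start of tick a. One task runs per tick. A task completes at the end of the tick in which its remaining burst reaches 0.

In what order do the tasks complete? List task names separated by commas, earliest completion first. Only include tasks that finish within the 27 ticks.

completion order = C, A, B, E, G

t=0: vr[A=0 B=0] → run A
t=1: vr[A=1024/3121 B=0] → run B
t=2: vr[A=1024/3121 B=512/793 C=1024/3121 E=1024/3121] → run A
t=3: vr[A=2048/3121 B=512/793 C=1024/3121 E=1024/3121 G=1024/3121] → run C
t=4: vr[A=2048/3121 B=512/793 C=5234688/6213911 E=1024/3121 G=1024/3121] → run E
t=5: vr[A=2048/3121 B=512/793 C=5234688/6213911 E=3538944/1045535 G=1024/3121] → run G
t=6: vr[A=2048/3121 B=512/793 C=5234688/6213911 E=3538944/1045535 G=3538944/1045535] → run B
t=7: vr[A=2048/3121 B=1024/793 C=5234688/6213911 E=3538944/1045535 G=3538944/1045535] → run A
t=8: vr[A=3072/3121 B=1024/793 C=5234688/6213911 E=3538944/1045535 G=3538944/1045535] → run C
t=9: vr[A=3072/3121 B=1024/793 C=8430592/6213911 E=3538944/1045535 G=3538944/1045535] → run A
t=10: vr[A=4096/3121 B=1024/793 C=8430592/6213911 E=3538944/1045535 G=3538944/1045535] → run B
t=11: vr[A=4096/3121 B=1536/793 C=8430592/6213911 E=3538944/1045535 G=3538944/1045535] → run A
t=12: vr[A=5120/3121 B=1536/793 C=8430592/6213911 E=3538944/1045535 G=3538944/1045535] → run C
t=13: vr[A=5120/3121 B=1536/793 C=11626496/6213911 E=3538944/1045535 G=3538944/1045535] → run A
t=14: vr[A=6144/3121 B=1536/793 C=11626496/6213911 E=3538944/1045535 G=3538944/1045535] → run C
t=15: vr[A=6144/3121 B=1536/793 E=3538944/1045535 G=3538944/1045535] → run B
t=16: vr[A=6144/3121 B=2048/793 E=3538944/1045535 G=3538944/1045535] → run A
t=17: vr[A=7168/3121 B=2048/793 E=3538944/1045535 G=3538944/1045535] → run A
t=18: vr[B=2048/793 E=3538944/1045535 G=3538944/1045535] → run B
t=19: vr[B=2560/793 E=3538944/1045535 G=3538944/1045535] → run B
t=20: vr[E=3538944/1045535 G=3538944/1045535] → run E
t=21: vr[E=6734848/1045535 G=3538944/1045535] → run G
t=22: vr[E=6734848/1045535 G=6734848/1045535] → run E
t=23: vr[G=6734848/1045535] → run G
t=24: (idle)
t=25: (idle)
t=26: (idle)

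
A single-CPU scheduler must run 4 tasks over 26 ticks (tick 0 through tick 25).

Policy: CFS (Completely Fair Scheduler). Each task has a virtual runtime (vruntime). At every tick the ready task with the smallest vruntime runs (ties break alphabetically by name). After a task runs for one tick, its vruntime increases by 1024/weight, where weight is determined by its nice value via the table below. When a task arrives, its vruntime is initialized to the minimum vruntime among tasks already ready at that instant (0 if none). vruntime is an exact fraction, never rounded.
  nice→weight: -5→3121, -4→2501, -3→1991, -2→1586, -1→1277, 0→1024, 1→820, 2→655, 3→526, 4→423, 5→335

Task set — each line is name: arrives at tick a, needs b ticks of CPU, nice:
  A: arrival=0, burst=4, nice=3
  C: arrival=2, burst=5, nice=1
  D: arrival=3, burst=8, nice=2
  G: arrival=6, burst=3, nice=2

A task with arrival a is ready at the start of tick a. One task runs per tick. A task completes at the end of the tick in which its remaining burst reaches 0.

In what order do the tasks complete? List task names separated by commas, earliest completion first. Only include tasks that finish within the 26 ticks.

completion order = A, G, C, D

t=0: vr[A=0] → run A
t=1: vr[A=512/263] → run A
t=2: vr[A=1024/263 C=1024/263] → run A
t=3: vr[A=1536/263 C=1024/263 D=1024/263] → run C
t=4: vr[A=1536/263 C=277248/53915 D=1024/263] → run D
t=5: vr[A=1536/263 C=277248/53915 D=940032/172265] → run C
t=6: vr[A=1536/263 C=344576/53915 D=940032/172265 G=940032/172265] → run D
t=7: vr[A=1536/263 C=344576/53915 D=1209344/172265 G=940032/172265] → run G
t=8: vr[A=1536/263 C=344576/53915 D=1209344/172265 G=1209344/172265] → run A
t=9: vr[C=344576/53915 D=1209344/172265 G=1209344/172265] → run C
t=10: vr[C=411904/53915 D=1209344/172265 G=1209344/172265] → run D
t=11: vr[C=411904/53915 D=1478656/172265 G=1209344/172265] → run G
t=12: vr[C=411904/53915 D=1478656/172265 G=1478656/172265] → run C
t=13: vr[C=479232/53915 D=1478656/172265 G=1478656/172265] → run D
t=14: vr[C=479232/53915 D=1747968/172265 G=1478656/172265] → run G
t=15: vr[C=479232/53915 D=1747968/172265] → run C
t=16: vr[D=1747968/172265] → run D
t=17: vr[D=403456/34453] → run D
t=18: vr[D=2286592/172265] → run D
t=19: vr[D=2555904/172265] → run D
t=20: (idle)
t=21: (idle)
t=22: (idle)
t=23: (idle)
t=24: (idle)
t=25: (idle)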